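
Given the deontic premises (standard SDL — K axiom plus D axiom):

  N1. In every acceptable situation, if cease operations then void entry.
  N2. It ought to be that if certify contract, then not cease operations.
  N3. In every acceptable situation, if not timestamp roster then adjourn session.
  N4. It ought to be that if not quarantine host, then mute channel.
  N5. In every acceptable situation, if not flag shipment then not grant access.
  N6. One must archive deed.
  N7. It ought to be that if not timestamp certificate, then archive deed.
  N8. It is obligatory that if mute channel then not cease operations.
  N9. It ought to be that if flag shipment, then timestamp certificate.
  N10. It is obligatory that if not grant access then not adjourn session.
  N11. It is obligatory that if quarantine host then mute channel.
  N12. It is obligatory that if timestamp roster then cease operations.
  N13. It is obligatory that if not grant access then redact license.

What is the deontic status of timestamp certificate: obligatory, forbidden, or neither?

Obligatory

Premises 4 and 11 cover both cases: O(¬quarantine_host → mute_channel) and O(quarantine_host → mute_channel). Since ¬quarantine_host ∨ quarantine_host is a tautology, O(mute_channel) follows.
With premise 8, O(mute_channel → ¬cease_operations), the K-axiom yields O(¬cease_operations).
Premise 12, O(timestamp_roster → cease_operations), contraposes to O(¬cease_operations → ¬timestamp_roster); with O(¬cease_operations) we get O(¬timestamp_roster).
Applying K to premise 3 (O(¬timestamp_roster → adjourn_session)) and O(¬timestamp_roster) yields O(adjourn_session).
Premise 10 is O(¬grant_access → ¬adjourn_session); contrapositively O(adjourn_session → grant_access). Since O(adjourn_session) holds, K gives O(grant_access).
Premise 5 is O(¬flag_shipment → ¬grant_access); contrapositively O(grant_access → flag_shipment). Since O(grant_access) holds, K gives O(flag_shipment).
With premise 9, O(flag_shipment → timestamp_certificate), the K-axiom yields O(timestamp_certificate).
Premises 1, 2, 6, 7, 13 do not contribute to this derivation.
Hence timestamp_certificate is obligatory.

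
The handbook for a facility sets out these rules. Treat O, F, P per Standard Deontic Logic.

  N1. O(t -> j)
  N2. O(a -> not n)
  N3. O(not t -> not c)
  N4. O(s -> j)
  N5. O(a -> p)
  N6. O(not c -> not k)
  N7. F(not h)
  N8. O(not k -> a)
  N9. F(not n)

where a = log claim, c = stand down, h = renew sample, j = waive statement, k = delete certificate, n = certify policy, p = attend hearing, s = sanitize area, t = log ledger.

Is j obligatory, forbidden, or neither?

Obligatory

F(not n) at premise 9 means O(n).
Premise 2 is O(a -> not n); contrapositively O(n -> not a). Since O(n) holds, K gives O(not a).
Premise 8, O(not k -> a), contraposes to O(not a -> k); with O(not a) we get O(k).
The contrapositive of premise 6 (O(not c -> not k)) is O(k -> c), and O(k) is already established, so O(c).
Premise 3 is O(not t -> not c); contrapositively O(c -> t). Since O(c) holds, K gives O(t).
From O(t) and premise 1, O(t -> j), we obtain O(j).
Premises 4, 5, 7 do not contribute to this derivation.
Hence j is obligatory.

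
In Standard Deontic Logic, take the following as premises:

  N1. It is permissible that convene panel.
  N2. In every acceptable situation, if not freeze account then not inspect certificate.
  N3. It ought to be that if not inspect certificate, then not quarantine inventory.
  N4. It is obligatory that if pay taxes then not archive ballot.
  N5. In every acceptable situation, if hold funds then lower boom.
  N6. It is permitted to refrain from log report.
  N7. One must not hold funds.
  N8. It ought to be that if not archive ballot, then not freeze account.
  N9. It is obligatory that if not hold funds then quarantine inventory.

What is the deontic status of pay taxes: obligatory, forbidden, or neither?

Premise 7, F(hold_funds), is equivalent to O(¬hold_funds).
With premise 9, O(¬hold_funds → quarantine_inventory), the K-axiom yields O(quarantine_inventory).
The contrapositive of premise 3 (O(¬inspect_certificate → ¬quarantine_inventory)) is O(quarantine_inventory → inspect_certificate), and O(quarantine_inventory) is already established, so O(inspect_certificate).
Premise 2 is O(¬freeze_account → ¬inspect_certificate); contrapositively O(inspect_certificate → freeze_account). Since O(inspect_certificate) holds, K gives O(freeze_account).
The contrapositive of premise 8 (O(¬archive_ballot → ¬freeze_account)) is O(freeze_account → archive_ballot), and O(freeze_account) is already established, so O(archive_ballot).
Premise 4, O(pay_taxes → ¬archive_ballot), contraposes to O(archive_ballot → ¬pay_taxes); with O(archive_ballot) we get O(¬pay_taxes).
Premises 1, 5, 6 do not contribute to this derivation.
Thus O(¬pay_taxes), which is F(pay_taxes): pay_taxes is forbidden.

Forbidden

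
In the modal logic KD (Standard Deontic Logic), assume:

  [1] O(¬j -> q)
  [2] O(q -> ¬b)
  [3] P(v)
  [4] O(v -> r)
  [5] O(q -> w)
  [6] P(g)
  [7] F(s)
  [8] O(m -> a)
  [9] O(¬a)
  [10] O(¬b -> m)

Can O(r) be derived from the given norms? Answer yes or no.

Premise 4 is O(v -> r), but O(v) is not derivable from the premises (the permission P(v) asserts only ¬O(¬v), not O(v)), so it does not yield O(r).
No other premise forces O(r). An ideal world satisfying every premise can still have r false, so O(r) is not derivable.

No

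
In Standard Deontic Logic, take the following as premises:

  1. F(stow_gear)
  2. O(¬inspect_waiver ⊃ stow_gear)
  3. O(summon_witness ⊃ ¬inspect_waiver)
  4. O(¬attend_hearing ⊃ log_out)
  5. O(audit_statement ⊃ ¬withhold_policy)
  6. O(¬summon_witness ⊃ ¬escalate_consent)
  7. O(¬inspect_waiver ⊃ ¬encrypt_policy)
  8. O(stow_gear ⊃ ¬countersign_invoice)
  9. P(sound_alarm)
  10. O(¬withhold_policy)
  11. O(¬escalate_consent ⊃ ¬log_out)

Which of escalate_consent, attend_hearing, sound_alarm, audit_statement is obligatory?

Premise 1 is F(stow_gear), i.e. O(¬stow_gear).
Premise 2, O(¬inspect_waiver ⊃ stow_gear), contraposes to O(¬stow_gear ⊃ inspect_waiver); with O(¬stow_gear) we get O(inspect_waiver).
The contrapositive of premise 3 (O(summon_witness ⊃ ¬inspect_waiver)) is O(inspect_waiver ⊃ ¬summon_witness), and O(inspect_waiver) is already established, so O(¬summon_witness).
With premise 6, O(¬summon_witness ⊃ ¬escalate_consent), the K-axiom yields O(¬escalate_consent).
Premise 11 is O(¬escalate_consent ⊃ ¬log_out); since O(¬escalate_consent), deontic closure gives O(¬log_out).
Premise 4 is O(¬attend_hearing ⊃ log_out); contrapositively O(¬log_out ⊃ attend_hearing). Since O(¬log_out) holds, K gives O(attend_hearing).
So O(attend_hearing) holds — attend_hearing is obligatory. None of the other listed options is made obligatory by any chain of premises.

attend_hearing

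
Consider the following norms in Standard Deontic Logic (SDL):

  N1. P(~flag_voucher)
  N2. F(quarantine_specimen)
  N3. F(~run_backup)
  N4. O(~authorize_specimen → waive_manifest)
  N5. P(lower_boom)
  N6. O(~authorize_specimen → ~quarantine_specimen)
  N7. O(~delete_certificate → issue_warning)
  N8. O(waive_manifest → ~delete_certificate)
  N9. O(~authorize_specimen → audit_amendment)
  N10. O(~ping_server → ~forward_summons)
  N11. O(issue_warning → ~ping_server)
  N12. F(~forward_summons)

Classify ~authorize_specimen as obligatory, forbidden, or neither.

Premise 12 is F(~forward_summons), i.e. O(forward_summons).
Premise 10 is O(~ping_server → ~forward_summons); contrapositively O(forward_summons → ping_server). Since O(forward_summons) holds, K gives O(ping_server).
Premise 11, O(issue_warning → ~ping_server), contraposes to O(ping_server → ~issue_warning); with O(ping_server) we get O(~issue_warning).
Premise 7 is O(~delete_certificate → issue_warning); contrapositively O(~issue_warning → delete_certificate). Since O(~issue_warning) holds, K gives O(delete_certificate).
The contrapositive of premise 8 (O(waive_manifest → ~delete_certificate)) is O(delete_certificate → ~waive_manifest), and O(delete_certificate) is already established, so O(~waive_manifest).
The contrapositive of premise 4 (O(~authorize_specimen → waive_manifest)) is O(~waive_manifest → authorize_specimen), and O(~waive_manifest) is already established, so O(authorize_specimen).
Premises 1, 2, 3, 5, 6, 9 do not contribute to this derivation.
Thus O(authorize_specimen), which is F(~authorize_specimen): ~authorize_specimen is forbidden.

Forbidden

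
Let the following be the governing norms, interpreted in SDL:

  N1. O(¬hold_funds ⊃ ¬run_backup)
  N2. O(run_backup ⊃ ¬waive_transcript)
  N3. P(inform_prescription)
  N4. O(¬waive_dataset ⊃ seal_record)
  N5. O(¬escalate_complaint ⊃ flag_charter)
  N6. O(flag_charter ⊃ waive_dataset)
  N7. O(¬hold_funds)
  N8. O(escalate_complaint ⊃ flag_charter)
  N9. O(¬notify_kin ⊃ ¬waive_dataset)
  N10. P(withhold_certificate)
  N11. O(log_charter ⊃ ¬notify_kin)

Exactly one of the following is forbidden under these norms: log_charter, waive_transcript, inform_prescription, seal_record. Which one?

Premises 5 and 8 are O(¬escalate_complaint ⊃ flag_charter) and O(escalate_complaint ⊃ flag_charter); every ideal world satisfies ¬escalate_complaint or escalate_complaint, so in either case flag_charter holds — hence O(flag_charter).
Applying K to premise 6 (O(flag_charter ⊃ waive_dataset)) and O(flag_charter) yields O(waive_dataset).
The contrapositive of premise 9 (O(¬notify_kin ⊃ ¬waive_dataset)) is O(waive_dataset ⊃ notify_kin), and O(waive_dataset) is already established, so O(notify_kin).
Premise 11, O(log_charter ⊃ ¬notify_kin), contraposes to O(notify_kin ⊃ ¬log_charter); with O(notify_kin) we get O(¬log_charter).
So O(¬log_charter) holds, i.e. log_charter is forbidden. None of the other listed options is forbidden under the premises.

log_charter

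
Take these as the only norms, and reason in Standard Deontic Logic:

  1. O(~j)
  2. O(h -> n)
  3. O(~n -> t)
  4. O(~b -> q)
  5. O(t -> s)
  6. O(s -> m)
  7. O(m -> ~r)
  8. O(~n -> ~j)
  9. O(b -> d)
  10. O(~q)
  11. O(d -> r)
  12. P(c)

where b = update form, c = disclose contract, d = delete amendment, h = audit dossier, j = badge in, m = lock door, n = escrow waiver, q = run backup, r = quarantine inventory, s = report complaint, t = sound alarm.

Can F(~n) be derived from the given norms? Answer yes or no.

Yes

Premise 10 gives O(~q).
Premise 4, O(~b -> q), contraposes to O(~q -> b); with O(~q) we get O(b).
From O(b) and premise 9, O(b -> d), we obtain O(d).
With premise 11, O(d -> r), the K-axiom yields O(r).
Premise 7 is O(m -> ~r); contrapositively O(r -> ~m). Since O(r) holds, K gives O(~m).
Premise 6 is O(s -> m); contrapositively O(~m -> ~s). Since O(~m) holds, K gives O(~s).
Premise 5 is O(t -> s); contrapositively O(~s -> ~t). Since O(~s) holds, K gives O(~t).
Premise 3, O(~n -> t), contraposes to O(~t -> n); with O(~t) we get O(n).
Premises 1, 2, 8, 12 do not contribute to this derivation.
So O(n) holds, i.e. F(~n). The claim follows.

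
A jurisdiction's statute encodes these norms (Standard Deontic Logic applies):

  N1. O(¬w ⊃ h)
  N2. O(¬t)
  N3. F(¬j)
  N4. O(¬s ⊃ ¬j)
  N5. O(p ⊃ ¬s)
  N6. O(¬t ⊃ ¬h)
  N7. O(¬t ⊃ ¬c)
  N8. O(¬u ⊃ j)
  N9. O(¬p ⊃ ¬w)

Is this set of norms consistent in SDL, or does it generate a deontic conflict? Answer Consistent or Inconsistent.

Inconsistent

Premise 3 is F(¬j), i.e. O(j).
The contrapositive of premise 4 (O(¬s ⊃ ¬j)) is O(j ⊃ s), and O(j) is already established, so O(s).
Premise 5 is O(p ⊃ ¬s); contrapositively O(s ⊃ ¬p). Since O(s) holds, K gives O(¬p).
Premise 9 is O(¬p ⊃ ¬w); since O(¬p), deontic closure gives O(¬w).
Premise 1 is O(¬w ⊃ h); since O(¬w), deontic closure gives O(h).
Premise 6, O(¬t ⊃ ¬h), contraposes to O(h ⊃ t); with O(h) we get O(t).
However, premise 2 gives O(¬t).
We now have both O(t) and O(¬t) — t is simultaneously obligatory and forbidden, violating the D-axiom.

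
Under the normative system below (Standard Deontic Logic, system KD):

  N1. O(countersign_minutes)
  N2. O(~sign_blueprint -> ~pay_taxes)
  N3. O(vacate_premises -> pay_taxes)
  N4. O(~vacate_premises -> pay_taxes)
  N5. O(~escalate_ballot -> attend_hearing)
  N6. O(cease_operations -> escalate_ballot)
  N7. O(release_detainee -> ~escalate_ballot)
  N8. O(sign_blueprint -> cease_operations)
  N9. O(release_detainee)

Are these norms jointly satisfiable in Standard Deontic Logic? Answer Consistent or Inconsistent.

Inconsistent

By case analysis on vacate_premises: premise 3 gives O(vacate_premises -> pay_taxes) and premise 4 gives O(~vacate_premises -> pay_taxes), so O(pay_taxes) either way.
The contrapositive of premise 2 (O(~sign_blueprint -> ~pay_taxes)) is O(pay_taxes -> sign_blueprint), and O(pay_taxes) is already established, so O(sign_blueprint).
From O(sign_blueprint) and premise 8, O(sign_blueprint -> cease_operations), we obtain O(cease_operations).
Premise 6 is O(cease_operations -> escalate_ballot); since O(cease_operations), deontic closure gives O(escalate_ballot).
Premise 7, O(release_detainee -> ~escalate_ballot), contraposes to O(escalate_ballot -> ~release_detainee); with O(escalate_ballot) we get O(~release_detainee).
However, premise 9 gives O(release_detainee).
We now have both O(~release_detainee) and O(release_detainee) — release_detainee is simultaneously obligatory and forbidden, violating the D-axiom.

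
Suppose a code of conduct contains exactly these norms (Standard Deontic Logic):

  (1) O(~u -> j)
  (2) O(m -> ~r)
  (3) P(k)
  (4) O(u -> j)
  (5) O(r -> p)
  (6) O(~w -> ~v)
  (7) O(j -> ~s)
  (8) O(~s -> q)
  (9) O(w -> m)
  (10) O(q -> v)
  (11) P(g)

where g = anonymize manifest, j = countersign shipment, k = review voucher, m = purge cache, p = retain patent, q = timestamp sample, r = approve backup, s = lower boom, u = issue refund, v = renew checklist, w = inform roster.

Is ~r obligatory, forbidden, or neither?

Obligatory

By case analysis on ~u: premise 1 gives O(~u -> j) and premise 4 gives O(u -> j), so O(j) either way.
From O(j) and premise 7, O(j -> ~s), we obtain O(~s).
With premise 8, O(~s -> q), the K-axiom yields O(q).
Premise 10 is O(q -> v); since O(q), deontic closure gives O(v).
Premise 6 is O(~w -> ~v); contrapositively O(v -> w). Since O(v) holds, K gives O(w).
From O(w) and premise 9, O(w -> m), we obtain O(m).
Premise 2 is O(m -> ~r); since O(m), deontic closure gives O(~r).
Premises 3, 5, 11 do not contribute to this derivation.
Hence ~r is obligatory.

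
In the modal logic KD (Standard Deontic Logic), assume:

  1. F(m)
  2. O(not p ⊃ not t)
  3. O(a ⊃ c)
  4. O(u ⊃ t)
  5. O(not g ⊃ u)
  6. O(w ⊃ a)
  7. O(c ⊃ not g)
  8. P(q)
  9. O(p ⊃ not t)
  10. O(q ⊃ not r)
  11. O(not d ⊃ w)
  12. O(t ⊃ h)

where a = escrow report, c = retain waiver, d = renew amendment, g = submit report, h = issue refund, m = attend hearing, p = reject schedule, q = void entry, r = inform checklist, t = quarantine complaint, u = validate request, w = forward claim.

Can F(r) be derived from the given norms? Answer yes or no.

Premise 10 is O(q ⊃ not r), but O(q) is not derivable from the premises (the permission P(q) asserts only not O(not q), not O(q)), so it does not yield O(not r).
No other premise forces O(not r). An ideal world satisfying every premise can still have r true, so F(r) is not derivable.

No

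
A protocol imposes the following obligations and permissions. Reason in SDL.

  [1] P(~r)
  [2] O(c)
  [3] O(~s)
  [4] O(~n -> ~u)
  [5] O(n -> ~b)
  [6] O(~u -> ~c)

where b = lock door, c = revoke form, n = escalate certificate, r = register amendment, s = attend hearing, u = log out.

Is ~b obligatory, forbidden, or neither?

Obligatory

Premise 2 gives O(c).
The contrapositive of premise 6 (O(~u -> ~c)) is O(c -> u), and O(c) is already established, so O(u).
The contrapositive of premise 4 (O(~n -> ~u)) is O(u -> n), and O(u) is already established, so O(n).
With premise 5, O(n -> ~b), the K-axiom yields O(~b).
Premises 1, 3 do not contribute to this derivation.
Hence ~b is obligatory.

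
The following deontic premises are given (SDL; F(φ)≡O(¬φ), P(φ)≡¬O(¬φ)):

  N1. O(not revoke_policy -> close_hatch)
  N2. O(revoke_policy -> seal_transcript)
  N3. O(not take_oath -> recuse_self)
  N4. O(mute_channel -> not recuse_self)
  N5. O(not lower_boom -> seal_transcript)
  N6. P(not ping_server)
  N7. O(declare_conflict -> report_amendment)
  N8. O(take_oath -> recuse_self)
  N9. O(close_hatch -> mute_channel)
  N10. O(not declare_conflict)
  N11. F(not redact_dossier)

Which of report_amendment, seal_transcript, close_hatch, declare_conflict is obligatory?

seal_transcript

By case analysis on take_oath: premise 8 gives O(take_oath -> recuse_self) and premise 3 gives O(not take_oath -> recuse_self), so O(recuse_self) either way.
Premise 4, O(mute_channel -> not recuse_self), contraposes to O(recuse_self -> not mute_channel); with O(recuse_self) we get O(not mute_channel).
The contrapositive of premise 9 (O(close_hatch -> mute_channel)) is O(not mute_channel -> not close_hatch), and O(not mute_channel) is already established, so O(not close_hatch).
The contrapositive of premise 1 (O(not revoke_policy -> close_hatch)) is O(not close_hatch -> revoke_policy), and O(not close_hatch) is already established, so O(revoke_policy).
From O(revoke_policy) and premise 2, O(revoke_policy -> seal_transcript), we obtain O(seal_transcript).
So O(seal_transcript) holds — seal_transcript is obligatory. None of the other listed options is made obligatory by any chain of premises.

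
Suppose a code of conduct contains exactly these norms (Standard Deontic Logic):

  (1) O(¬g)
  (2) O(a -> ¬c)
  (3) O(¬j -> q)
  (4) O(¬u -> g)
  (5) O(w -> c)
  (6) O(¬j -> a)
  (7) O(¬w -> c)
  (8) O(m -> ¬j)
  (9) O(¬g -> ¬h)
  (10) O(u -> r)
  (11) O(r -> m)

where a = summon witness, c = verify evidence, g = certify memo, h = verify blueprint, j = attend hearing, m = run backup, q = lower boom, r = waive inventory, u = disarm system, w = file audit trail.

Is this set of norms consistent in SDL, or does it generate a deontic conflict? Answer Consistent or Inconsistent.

Premises 5 and 7 are O(w -> c) and O(¬w -> c); every ideal world satisfies w or ¬w, so in either case c holds — hence O(c).
The contrapositive of premise 2 (O(a -> ¬c)) is O(c -> ¬a), and O(c) is already established, so O(¬a).
Premise 6, O(¬j -> a), contraposes to O(¬a -> j); with O(¬a) we get O(j).
The contrapositive of premise 8 (O(m -> ¬j)) is O(j -> ¬m), and O(j) is already established, so O(¬m).
Premise 11 is O(r -> m); contrapositively O(¬m -> ¬r). Since O(¬m) holds, K gives O(¬r).
Premise 10 is O(u -> r); contrapositively O(¬r -> ¬u). Since O(¬r) holds, K gives O(¬u).
From O(¬u) and premise 4, O(¬u -> g), we obtain O(g).
But premise 1 directly asserts O(¬g).
We now have both O(g) and O(¬g) — g is simultaneously obligatory and forbidden, violating the D-axiom.

Inconsistent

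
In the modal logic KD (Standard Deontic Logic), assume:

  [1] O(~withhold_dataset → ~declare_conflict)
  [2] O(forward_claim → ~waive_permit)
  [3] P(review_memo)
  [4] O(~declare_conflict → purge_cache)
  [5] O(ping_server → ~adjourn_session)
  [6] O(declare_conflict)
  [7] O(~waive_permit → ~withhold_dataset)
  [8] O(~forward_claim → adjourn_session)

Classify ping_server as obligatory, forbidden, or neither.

Forbidden

Premise 6 states O(declare_conflict) outright.
The contrapositive of premise 1 (O(~withhold_dataset → ~declare_conflict)) is O(declare_conflict → withhold_dataset), and O(declare_conflict) is already established, so O(withhold_dataset).
Premise 7, O(~waive_permit → ~withhold_dataset), contraposes to O(withhold_dataset → waive_permit); with O(withhold_dataset) we get O(waive_permit).
Premise 2 is O(forward_claim → ~waive_permit); contrapositively O(waive_permit → ~forward_claim). Since O(waive_permit) holds, K gives O(~forward_claim).
From O(~forward_claim) and premise 8, O(~forward_claim → adjourn_session), we obtain O(adjourn_session).
The contrapositive of premise 5 (O(ping_server → ~adjourn_session)) is O(adjourn_session → ~ping_server), and O(adjourn_session) is already established, so O(~ping_server).
Premises 3, 4 do not contribute to this derivation.
Thus O(~ping_server), which is F(ping_server): ping_server is forbidden.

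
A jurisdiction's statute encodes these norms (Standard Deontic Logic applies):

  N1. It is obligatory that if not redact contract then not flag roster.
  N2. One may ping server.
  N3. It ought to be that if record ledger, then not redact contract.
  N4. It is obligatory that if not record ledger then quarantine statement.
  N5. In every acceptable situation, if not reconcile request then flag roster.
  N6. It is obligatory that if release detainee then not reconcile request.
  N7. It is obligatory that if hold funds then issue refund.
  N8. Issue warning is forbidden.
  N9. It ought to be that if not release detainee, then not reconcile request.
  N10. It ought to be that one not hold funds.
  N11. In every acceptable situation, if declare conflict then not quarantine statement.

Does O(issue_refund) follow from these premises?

Premise 7 is O(hold_funds → issue_refund), but O(hold_funds) is not derivable from the premises, so it does not yield O(issue_refund).
No other premise forces O(issue_refund). An ideal world satisfying every premise can still have issue_refund false, so O(issue_refund) is not derivable.

No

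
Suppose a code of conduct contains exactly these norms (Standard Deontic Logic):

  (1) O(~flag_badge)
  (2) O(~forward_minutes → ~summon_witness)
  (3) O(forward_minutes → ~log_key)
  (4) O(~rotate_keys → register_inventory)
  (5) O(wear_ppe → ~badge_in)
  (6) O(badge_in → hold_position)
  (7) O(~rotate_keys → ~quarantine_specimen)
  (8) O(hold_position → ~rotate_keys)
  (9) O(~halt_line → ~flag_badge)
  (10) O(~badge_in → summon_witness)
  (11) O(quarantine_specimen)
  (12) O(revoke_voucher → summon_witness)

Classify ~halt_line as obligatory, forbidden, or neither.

Neither

Premise 9 is O(~halt_line → ~flag_badge); even if O(~flag_badge) held, inferring O(~halt_line) would be affirming the consequent — invalid.
No premise or chain of K-axiom applications forces O(~halt_line), and none forces O(halt_line). So ~halt_line is neither obligatory nor forbidden under these norms.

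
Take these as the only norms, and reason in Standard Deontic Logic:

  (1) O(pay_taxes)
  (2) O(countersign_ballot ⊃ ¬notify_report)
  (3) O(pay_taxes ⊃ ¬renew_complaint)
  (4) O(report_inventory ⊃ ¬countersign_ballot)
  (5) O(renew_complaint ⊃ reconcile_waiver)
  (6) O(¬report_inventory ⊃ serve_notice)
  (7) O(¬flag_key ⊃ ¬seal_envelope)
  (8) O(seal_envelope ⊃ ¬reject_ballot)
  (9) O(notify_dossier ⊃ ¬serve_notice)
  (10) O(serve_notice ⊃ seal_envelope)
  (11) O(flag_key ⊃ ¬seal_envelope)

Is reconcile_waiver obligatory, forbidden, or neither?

Neither

Premise 5 is O(renew_complaint ⊃ reconcile_waiver), but O(renew_complaint) is not derivable from the premises, so it does not yield O(reconcile_waiver).
No premise or chain of K-axiom applications forces O(reconcile_waiver), and none forces O(¬reconcile_waiver). So reconcile_waiver is neither obligatory nor forbidden under these norms.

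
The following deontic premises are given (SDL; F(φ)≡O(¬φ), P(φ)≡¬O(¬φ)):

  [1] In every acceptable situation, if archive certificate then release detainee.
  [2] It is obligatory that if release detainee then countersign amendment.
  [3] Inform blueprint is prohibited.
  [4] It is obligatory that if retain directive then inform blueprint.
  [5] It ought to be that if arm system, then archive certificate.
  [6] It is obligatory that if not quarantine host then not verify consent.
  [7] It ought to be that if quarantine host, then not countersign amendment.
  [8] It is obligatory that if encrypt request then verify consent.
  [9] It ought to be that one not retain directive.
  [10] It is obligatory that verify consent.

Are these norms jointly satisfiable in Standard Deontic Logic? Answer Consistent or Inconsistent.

Premise 4 is O(retain_directive → inform_blueprint), but O(retain_directive) is not derivable from the premises, so it does not yield O(inform_blueprint).
So O(inform_blueprint) is not derivable, and the apparent clash with O(¬inform_blueprint) does not arise.
A world satisfying every obligation exists (e.g. archive_certificate=false, arm_system=false, countersign_amendment=false, encrypt_request=false, inform_blueprint=false, quarantine_host=true, release_detainee=false, retain_directive=false, verify_consent=true); no atom is both obligatory and forbidden, so the set is consistent.

Consistent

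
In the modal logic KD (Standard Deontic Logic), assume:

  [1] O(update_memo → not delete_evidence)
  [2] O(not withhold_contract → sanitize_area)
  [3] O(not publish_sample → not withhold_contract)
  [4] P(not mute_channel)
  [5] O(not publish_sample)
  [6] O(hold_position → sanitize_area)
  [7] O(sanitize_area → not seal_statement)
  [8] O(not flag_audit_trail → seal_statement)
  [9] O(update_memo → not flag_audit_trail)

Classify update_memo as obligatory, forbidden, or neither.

Forbidden

Premise 5 states O(not publish_sample) outright.
Applying K to premise 3 (O(not publish_sample → not withhold_contract)) and O(not publish_sample) yields O(not withhold_contract).
With premise 2, O(not withhold_contract → sanitize_area), the K-axiom yields O(sanitize_area).
Applying K to premise 7 (O(sanitize_area → not seal_statement)) and O(sanitize_area) yields O(not seal_statement).
Premise 8 is O(not flag_audit_trail → seal_statement); contrapositively O(not seal_statement → flag_audit_trail). Since O(not seal_statement) holds, K gives O(flag_audit_trail).
Premise 9, O(update_memo → not flag_audit_trail), contraposes to O(flag_audit_trail → not update_memo); with O(flag_audit_trail) we get O(not update_memo).
Premises 1, 4, 6 do not contribute to this derivation.
Thus O(not update_memo), which is F(update_memo): update_memo is forbidden.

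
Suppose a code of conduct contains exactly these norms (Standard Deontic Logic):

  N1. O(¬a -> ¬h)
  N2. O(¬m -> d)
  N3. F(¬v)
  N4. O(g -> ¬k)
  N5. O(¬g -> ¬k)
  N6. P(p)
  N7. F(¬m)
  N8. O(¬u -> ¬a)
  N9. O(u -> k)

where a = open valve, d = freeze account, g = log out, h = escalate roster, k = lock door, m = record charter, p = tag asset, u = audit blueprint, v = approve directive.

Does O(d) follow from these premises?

Premise 2 is O(¬m -> d), but O(¬m) is not derivable from the premises, so it does not yield O(d).
No other premise forces O(d). An ideal world satisfying every premise can still have d false, so O(d) is not derivable.

No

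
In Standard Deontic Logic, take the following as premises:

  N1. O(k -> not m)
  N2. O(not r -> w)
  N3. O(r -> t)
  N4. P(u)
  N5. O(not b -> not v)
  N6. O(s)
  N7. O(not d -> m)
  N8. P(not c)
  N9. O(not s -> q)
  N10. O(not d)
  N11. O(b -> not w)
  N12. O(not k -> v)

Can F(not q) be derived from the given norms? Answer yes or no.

Premise 9 is O(not s -> q), but O(not s) is not derivable from the premises, so it does not yield O(q).
No other premise forces O(q). An ideal world satisfying every premise can still have not q true, so F(not q) is not derivable.

No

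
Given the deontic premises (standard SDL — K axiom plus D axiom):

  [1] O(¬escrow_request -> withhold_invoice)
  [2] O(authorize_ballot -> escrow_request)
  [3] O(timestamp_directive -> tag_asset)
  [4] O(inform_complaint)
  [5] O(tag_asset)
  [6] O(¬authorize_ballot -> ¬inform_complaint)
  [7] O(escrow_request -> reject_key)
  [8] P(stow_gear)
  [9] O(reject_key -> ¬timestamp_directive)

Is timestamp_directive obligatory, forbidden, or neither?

Premise 4 states O(inform_complaint) outright.
Premise 6 is O(¬authorize_ballot -> ¬inform_complaint); contrapositively O(inform_complaint -> authorize_ballot). Since O(inform_complaint) holds, K gives O(authorize_ballot).
From O(authorize_ballot) and premise 2, O(authorize_ballot -> escrow_request), we obtain O(escrow_request).
Premise 7 is O(escrow_request -> reject_key); since O(escrow_request), deontic closure gives O(reject_key).
With premise 9, O(reject_key -> ¬timestamp_directive), the K-axiom yields O(¬timestamp_directive).
Premises 1, 3, 5, 8 do not contribute to this derivation.
Thus O(¬timestamp_directive), which is F(timestamp_directive): timestamp_directive is forbidden.

Forbidden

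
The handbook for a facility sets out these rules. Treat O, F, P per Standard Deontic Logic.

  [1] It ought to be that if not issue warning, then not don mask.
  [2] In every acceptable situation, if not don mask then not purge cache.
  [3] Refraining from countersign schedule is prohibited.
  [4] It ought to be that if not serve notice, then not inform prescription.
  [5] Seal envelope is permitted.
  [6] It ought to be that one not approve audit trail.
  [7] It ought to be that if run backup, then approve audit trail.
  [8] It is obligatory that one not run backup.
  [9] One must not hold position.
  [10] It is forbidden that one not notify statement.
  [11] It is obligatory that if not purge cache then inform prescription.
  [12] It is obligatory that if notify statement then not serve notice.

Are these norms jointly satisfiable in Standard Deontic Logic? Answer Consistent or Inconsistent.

Premise 7 is O(run_backup → approve_audit_trail), but O(run_backup) is not derivable from the premises, so it does not yield O(approve_audit_trail).
So O(approve_audit_trail) is not derivable, and the apparent clash with O(¬approve_audit_trail) does not arise.
A world satisfying every obligation exists (e.g. approve_audit_trail=false, countersign_schedule=true, don_mask=true, hold_position=false, inform_prescription=false, issue_warning=true, notify_statement=true, purge_cache=true, run_backup=false, seal_envelope=false, serve_notice=false); no atom is both obligatory and forbidden, so the set is consistent.

Consistent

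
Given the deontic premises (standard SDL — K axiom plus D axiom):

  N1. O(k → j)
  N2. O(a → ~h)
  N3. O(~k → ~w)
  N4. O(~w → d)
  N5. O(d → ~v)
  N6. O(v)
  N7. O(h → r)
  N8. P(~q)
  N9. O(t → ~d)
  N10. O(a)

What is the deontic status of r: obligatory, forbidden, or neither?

Neither

Premise 7 is O(h → r), but O(h) is not derivable from the premises, so it does not yield O(r).
No premise or chain of K-axiom applications forces O(r), and none forces O(~r). So r is neither obligatory nor forbidden under these norms.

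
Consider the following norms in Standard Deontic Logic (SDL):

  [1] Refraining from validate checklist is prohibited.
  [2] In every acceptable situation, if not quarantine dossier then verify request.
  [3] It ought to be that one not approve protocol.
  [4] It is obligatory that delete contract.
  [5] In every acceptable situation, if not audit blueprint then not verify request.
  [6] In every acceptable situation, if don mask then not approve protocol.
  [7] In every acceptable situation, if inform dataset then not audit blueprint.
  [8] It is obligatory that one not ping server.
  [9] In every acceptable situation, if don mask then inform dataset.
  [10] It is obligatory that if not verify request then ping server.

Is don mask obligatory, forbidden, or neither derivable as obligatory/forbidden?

Forbidden

Premise 8 states O(¬ping_server) outright.
Premise 10 is O(¬verify_request → ping_server); contrapositively O(¬ping_server → verify_request). Since O(¬ping_server) holds, K gives O(verify_request).
Premise 5 is O(¬audit_blueprint → ¬verify_request); contrapositively O(verify_request → audit_blueprint). Since O(verify_request) holds, K gives O(audit_blueprint).
Premise 7, O(inform_dataset → ¬audit_blueprint), contraposes to O(audit_blueprint → ¬inform_dataset); with O(audit_blueprint) we get O(¬inform_dataset).
Premise 9 is O(don_mask → inform_dataset); contrapositively O(¬inform_dataset → ¬don_mask). Since O(¬inform_dataset) holds, K gives O(¬don_mask).
Premises 1, 2, 3, 4, 6 do not contribute to this derivation.
Thus O(¬don_mask), which is F(don_mask): don_mask is forbidden.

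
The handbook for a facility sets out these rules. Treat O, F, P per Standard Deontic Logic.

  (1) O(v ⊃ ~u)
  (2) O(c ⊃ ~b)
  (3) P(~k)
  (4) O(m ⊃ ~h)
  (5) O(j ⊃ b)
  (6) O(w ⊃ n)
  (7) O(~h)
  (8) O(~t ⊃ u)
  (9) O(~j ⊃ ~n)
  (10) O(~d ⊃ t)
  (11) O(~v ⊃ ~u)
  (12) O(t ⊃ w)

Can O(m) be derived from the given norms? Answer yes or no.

No

Premise 4 is O(m ⊃ ~h); even if O(~h) held, inferring O(m) would be affirming the consequent — invalid.
No other premise forces O(m). An ideal world satisfying every premise can still have m false, so O(m) is not derivable.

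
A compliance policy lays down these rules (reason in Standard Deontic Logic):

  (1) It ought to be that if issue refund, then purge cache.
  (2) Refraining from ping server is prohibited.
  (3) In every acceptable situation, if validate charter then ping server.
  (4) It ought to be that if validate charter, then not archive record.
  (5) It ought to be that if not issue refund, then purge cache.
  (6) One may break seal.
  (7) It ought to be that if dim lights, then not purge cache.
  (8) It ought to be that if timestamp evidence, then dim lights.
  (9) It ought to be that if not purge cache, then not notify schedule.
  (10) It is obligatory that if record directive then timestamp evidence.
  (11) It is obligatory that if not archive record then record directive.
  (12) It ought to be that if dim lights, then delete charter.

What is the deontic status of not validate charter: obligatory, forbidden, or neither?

Obligatory

Premises 5 and 1 cover both cases: O(¬issue_refund → purge_cache) and O(issue_refund → purge_cache). Since ¬issue_refund ∨ issue_refund is a tautology, O(purge_cache) follows.
Premise 7, O(dim_lights → ¬purge_cache), contraposes to O(purge_cache → ¬dim_lights); with O(purge_cache) we get O(¬dim_lights).
Premise 8, O(timestamp_evidence → dim_lights), contraposes to O(¬dim_lights → ¬timestamp_evidence); with O(¬dim_lights) we get O(¬timestamp_evidence).
The contrapositive of premise 10 (O(record_directive → timestamp_evidence)) is O(¬timestamp_evidence → ¬record_directive), and O(¬timestamp_evidence) is already established, so O(¬record_directive).
The contrapositive of premise 11 (O(¬archive_record → record_directive)) is O(¬record_directive → archive_record), and O(¬record_directive) is already established, so O(archive_record).
Premise 4 is O(validate_charter → ¬archive_record); contrapositively O(archive_record → ¬validate_charter). Since O(archive_record) holds, K gives O(¬validate_charter).
Premises 2, 3, 6, 9, 12 do not contribute to this derivation.
Hence ¬validate_charter is obligatory.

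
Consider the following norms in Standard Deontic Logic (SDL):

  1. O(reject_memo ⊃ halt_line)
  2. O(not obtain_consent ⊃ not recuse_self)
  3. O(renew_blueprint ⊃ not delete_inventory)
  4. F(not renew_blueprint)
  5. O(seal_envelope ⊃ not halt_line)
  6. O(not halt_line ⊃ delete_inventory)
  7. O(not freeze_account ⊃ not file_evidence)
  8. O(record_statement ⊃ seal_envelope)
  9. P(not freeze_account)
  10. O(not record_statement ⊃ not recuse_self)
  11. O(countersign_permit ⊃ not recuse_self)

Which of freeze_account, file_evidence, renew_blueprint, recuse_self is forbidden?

F(not renew_blueprint) at premise 4 means O(renew_blueprint).
With premise 3, O(renew_blueprint ⊃ not delete_inventory), the K-axiom yields O(not delete_inventory).
Premise 6, O(not halt_line ⊃ delete_inventory), contraposes to O(not delete_inventory ⊃ halt_line); with O(not delete_inventory) we get O(halt_line).
The contrapositive of premise 5 (O(seal_envelope ⊃ not halt_line)) is O(halt_line ⊃ not seal_envelope), and O(halt_line) is already established, so O(not seal_envelope).
The contrapositive of premise 8 (O(record_statement ⊃ seal_envelope)) is O(not seal_envelope ⊃ not record_statement), and O(not seal_envelope) is already established, so O(not record_statement).
With premise 10, O(not record_statement ⊃ not recuse_self), the K-axiom yields O(not recuse_self).
So O(not recuse_self) holds, i.e. recuse_self is forbidden. None of the other listed options is forbidden under the premises.

recuse_self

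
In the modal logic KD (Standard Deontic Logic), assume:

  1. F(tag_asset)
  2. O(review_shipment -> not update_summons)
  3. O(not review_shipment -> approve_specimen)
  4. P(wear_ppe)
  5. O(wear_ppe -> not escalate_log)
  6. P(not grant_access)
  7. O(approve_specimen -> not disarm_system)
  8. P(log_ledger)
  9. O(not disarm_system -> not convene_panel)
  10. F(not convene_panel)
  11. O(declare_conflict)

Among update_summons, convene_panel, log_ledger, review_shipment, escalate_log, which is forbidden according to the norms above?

update_summons

F(not convene_panel) at premise 10 means O(convene_panel).
Premise 9 is O(not disarm_system -> not convene_panel); contrapositively O(convene_panel -> disarm_system). Since O(convene_panel) holds, K gives O(disarm_system).
The contrapositive of premise 7 (O(approve_specimen -> not disarm_system)) is O(disarm_system -> not approve_specimen), and O(disarm_system) is already established, so O(not approve_specimen).
Premise 3, O(not review_shipment -> approve_specimen), contraposes to O(not approve_specimen -> review_shipment); with O(not approve_specimen) we get O(review_shipment).
With premise 2, O(review_shipment -> not update_summons), the K-axiom yields O(not update_summons).
So O(not update_summons) holds, i.e. update_summons is forbidden. None of the other listed options is forbidden under the premises.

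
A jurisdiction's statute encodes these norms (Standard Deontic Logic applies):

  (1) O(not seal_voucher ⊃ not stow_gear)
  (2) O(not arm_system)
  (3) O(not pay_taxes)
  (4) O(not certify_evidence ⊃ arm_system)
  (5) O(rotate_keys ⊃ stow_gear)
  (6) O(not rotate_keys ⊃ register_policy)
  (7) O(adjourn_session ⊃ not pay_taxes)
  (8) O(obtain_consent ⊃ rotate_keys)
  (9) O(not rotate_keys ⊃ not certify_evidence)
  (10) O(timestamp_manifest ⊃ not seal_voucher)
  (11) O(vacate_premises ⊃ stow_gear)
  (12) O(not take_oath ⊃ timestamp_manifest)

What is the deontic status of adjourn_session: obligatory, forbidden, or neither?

Neither

Premise 7 is O(adjourn_session ⊃ not pay_taxes); even if O(not pay_taxes) held, inferring O(adjourn_session) would be affirming the consequent — invalid.
No premise or chain of K-axiom applications forces O(adjourn_session), and none forces O(not adjourn_session). So adjourn_session is neither obligatory nor forbidden under these norms.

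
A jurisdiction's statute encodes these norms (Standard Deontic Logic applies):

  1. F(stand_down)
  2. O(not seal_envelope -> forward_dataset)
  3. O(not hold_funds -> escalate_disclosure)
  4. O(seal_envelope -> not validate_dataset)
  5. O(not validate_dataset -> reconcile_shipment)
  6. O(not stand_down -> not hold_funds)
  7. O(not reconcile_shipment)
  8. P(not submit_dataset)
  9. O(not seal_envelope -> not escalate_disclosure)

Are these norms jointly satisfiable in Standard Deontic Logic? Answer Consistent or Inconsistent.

Inconsistent

Premise 1, F(stand_down), is equivalent to O(not stand_down).
With premise 6, O(not stand_down -> not hold_funds), the K-axiom yields O(not hold_funds).
From O(not hold_funds) and premise 3, O(not hold_funds -> escalate_disclosure), we obtain O(escalate_disclosure).
Premise 9, O(not seal_envelope -> not escalate_disclosure), contraposes to O(escalate_disclosure -> seal_envelope); with O(escalate_disclosure) we get O(seal_envelope).
With premise 4, O(seal_envelope -> not validate_dataset), the K-axiom yields O(not validate_dataset).
Premise 5 is O(not validate_dataset -> reconcile_shipment); since O(not validate_dataset), deontic closure gives O(reconcile_shipment).
However, premise 7 gives O(not reconcile_shipment).
We now have both O(reconcile_shipment) and O(not reconcile_shipment) — reconcile_shipment is simultaneously obligatory and forbidden, violating the D-axiom.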